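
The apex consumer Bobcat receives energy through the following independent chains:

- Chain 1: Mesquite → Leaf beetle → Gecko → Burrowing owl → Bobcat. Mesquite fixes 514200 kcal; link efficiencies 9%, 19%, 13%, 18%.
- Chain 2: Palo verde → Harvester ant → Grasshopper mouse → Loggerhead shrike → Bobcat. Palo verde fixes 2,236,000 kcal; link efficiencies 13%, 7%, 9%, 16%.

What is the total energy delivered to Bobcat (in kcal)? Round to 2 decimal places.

Chain 1: 514200 × 0.09 × 0.19 × 0.13 × 0.18 = 205.751988 kcal
Chain 2: 2236000 × 0.13 × 0.07 × 0.09 × 0.16 = 293.00544 kcal
Total at Bobcat: 205.751988 + 293.00544 = 498.757428 kcal

498.76 kcal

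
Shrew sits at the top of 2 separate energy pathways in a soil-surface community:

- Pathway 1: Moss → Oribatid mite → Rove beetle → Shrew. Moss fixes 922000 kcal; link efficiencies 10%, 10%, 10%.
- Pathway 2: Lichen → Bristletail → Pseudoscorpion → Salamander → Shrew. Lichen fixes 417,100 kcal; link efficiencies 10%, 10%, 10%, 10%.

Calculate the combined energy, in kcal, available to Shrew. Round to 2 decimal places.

Pathway 1: 922000 × 0.1 × 0.1 × 0.1 = 922 kcal
Pathway 2: 417100 × 0.1 × 0.1 × 0.1 × 0.1 = 41.71 kcal
Total at Shrew: 922 + 41.71 = 963.71 kcal

963.71 kcal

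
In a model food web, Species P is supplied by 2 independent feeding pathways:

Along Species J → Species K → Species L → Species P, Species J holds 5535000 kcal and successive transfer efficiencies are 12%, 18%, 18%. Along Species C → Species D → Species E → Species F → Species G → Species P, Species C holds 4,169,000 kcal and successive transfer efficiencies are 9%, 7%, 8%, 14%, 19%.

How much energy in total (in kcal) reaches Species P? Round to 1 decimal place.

21576.0 kcal

Via Species J: 5535000 × 0.12 × 0.18 × 0.18 = 21520.08 kcal
Via Species C: 4169000 × 0.09 × 0.07 × 0.08 × 0.14 × 0.19 = 55.8912816 kcal
Total at Species P: 21520.08 + 55.8912816 = 21575.9712816 kcal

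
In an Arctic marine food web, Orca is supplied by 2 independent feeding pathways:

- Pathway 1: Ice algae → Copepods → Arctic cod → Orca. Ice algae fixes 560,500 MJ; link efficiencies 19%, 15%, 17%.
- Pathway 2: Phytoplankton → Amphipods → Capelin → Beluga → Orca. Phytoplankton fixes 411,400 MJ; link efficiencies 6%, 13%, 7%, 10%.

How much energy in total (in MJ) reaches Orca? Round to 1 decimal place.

2738.1 MJ

Pathway 1: 560500 × 0.19 × 0.15 × 0.17 = 2715.6225 MJ
Pathway 2: 411400 × 0.06 × 0.13 × 0.07 × 0.1 = 22.46244 MJ
Total at Orca: 2715.6225 + 22.46244 = 2738.08494 MJ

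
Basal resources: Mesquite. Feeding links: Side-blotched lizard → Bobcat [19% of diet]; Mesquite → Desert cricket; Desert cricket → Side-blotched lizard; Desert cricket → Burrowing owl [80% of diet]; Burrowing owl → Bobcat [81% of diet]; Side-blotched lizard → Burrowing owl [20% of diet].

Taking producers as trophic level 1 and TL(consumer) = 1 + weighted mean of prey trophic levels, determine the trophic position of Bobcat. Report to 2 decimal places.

4.16

Desert cricket: 1 + 1 = 2
Side-blotched lizard: 1 + 2 = 3
Burrowing owl: 1 + (0.8×2 + 0.2×3) = 3.2
Bobcat: 1 + (0.19×3 + 0.81×3.2) = 4.162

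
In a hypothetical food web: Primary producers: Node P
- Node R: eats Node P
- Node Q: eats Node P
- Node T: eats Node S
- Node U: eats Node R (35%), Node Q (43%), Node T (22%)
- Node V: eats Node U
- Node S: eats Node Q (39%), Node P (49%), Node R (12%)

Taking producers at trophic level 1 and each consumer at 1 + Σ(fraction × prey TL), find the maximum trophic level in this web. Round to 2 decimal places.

4.33

Node Q: 1 + 1 = 2
Node R: 1 + 1 = 2
Node S: 1 + (0.39×2 + 0.49×1 + 0.12×2) = 2.51
Node T: 1 + 2.51 = 3.51
Node U: 1 + (0.35×2 + 0.43×2 + 0.22×3.51) = 3.3322
Node V: 1 + 3.3322 = 4.3322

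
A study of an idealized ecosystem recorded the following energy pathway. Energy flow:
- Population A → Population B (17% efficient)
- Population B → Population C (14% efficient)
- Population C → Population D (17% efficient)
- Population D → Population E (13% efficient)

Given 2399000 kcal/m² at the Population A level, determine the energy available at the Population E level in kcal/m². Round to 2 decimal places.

1261.83 kcal/m²

Population B: 2399000 × 0.17 = 407830 kcal/m²
Population C: 407830 × 0.14 = 57096.2 kcal/m²
Population D: 57096.2 × 0.17 = 9706.354 kcal/m²
Population E: 9706.354 × 0.13 = 1261.82602 kcal/m²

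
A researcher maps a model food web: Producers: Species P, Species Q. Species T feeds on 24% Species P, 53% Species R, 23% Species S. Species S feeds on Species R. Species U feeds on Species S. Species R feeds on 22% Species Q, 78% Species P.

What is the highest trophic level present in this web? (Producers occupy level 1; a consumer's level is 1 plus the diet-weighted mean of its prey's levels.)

Species R: 1 + (0.22×1 + 0.78×1) = 2
Species S: 1 + 2 = 3
Species T: 1 + (0.24×1 + 0.53×2 + 0.23×3) = 2.99
Species U: 1 + 3 = 4

4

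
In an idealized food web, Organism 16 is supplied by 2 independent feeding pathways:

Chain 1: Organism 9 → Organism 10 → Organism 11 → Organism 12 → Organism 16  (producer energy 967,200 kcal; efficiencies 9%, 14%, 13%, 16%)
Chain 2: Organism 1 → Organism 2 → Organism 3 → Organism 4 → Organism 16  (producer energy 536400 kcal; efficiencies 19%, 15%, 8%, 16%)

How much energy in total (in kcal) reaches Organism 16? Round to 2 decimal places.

Chain 1: 967200 × 0.09 × 0.14 × 0.13 × 0.16 = 253.483776 kcal
Chain 2: 536400 × 0.19 × 0.15 × 0.08 × 0.16 = 195.67872 kcal
Total at Organism 16: 253.483776 + 195.67872 = 449.162496 kcal

449.16 kcal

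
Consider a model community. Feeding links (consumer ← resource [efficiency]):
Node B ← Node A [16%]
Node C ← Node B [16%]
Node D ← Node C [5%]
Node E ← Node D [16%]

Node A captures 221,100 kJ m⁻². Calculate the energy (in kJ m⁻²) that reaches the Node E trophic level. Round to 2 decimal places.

45.28 kJ m⁻²

Node B: 221100 × 0.16 = 35376 kJ m⁻²
Node C: 35376 × 0.16 = 5660.16 kJ m⁻²
Node D: 5660.16 × 0.05 = 283.008 kJ m⁻²
Node E: 283.008 × 0.16 = 45.28128 kJ m⁻²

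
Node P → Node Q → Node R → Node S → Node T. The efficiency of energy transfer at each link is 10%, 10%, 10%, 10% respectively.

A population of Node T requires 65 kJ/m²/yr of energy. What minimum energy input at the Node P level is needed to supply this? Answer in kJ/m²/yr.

650000 kJ/m²/yr

Cumulative transfer efficiency: 0.1 × 0.1 × 0.1 × 0.1 = 0.0001
Node P energy = 65 / 0.0001 = 650000 kJ/m²/yr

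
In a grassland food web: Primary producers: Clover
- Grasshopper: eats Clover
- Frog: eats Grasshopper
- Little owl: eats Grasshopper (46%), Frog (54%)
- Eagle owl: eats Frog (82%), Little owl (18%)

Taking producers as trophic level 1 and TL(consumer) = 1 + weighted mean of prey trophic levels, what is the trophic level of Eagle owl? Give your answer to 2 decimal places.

4.10

Grasshopper: 1 + 1 = 2
Frog: 1 + 2 = 3
Little owl: 1 + (0.46×2 + 0.54×3) = 3.54
Eagle owl: 1 + (0.82×3 + 0.18×3.54) = 4.0972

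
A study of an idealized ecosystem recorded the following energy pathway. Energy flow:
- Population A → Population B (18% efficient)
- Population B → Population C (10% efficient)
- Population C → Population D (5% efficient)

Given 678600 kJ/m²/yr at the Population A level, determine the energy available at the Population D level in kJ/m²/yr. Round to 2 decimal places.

Population B: 678600 × 0.18 = 122148 kJ/m²/yr
Population C: 122148 × 0.1 = 12214.8 kJ/m²/yr
Population D: 12214.8 × 0.05 = 610.74 kJ/m²/yr

610.74 kJ/m²/yr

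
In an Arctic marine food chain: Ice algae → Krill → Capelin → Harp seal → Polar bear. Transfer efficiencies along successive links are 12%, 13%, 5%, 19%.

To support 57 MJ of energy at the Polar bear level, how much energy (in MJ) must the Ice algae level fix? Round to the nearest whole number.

Cumulative transfer efficiency: 0.12 × 0.13 × 0.05 × 0.19 = 0.0001482
Ice algae energy = 57 / 0.0001482 = 384615 MJ

384615 MJ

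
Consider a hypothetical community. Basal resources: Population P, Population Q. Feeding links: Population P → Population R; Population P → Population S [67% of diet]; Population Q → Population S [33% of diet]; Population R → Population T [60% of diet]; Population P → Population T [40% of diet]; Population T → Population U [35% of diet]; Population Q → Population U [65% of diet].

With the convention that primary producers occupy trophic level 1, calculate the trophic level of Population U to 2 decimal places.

2.56

Population R: 1 + 1 = 2
Population S: 1 + (0.67×1 + 0.33×1) = 2
Population T: 1 + (0.6×2 + 0.4×1) = 2.6
Population U: 1 + (0.35×2.6 + 0.65×1) = 2.56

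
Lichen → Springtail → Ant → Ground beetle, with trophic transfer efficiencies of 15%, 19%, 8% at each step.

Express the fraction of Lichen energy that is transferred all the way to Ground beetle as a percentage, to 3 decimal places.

Product of link efficiencies: 0.15 × 0.19 × 0.08 = 0.00228
As a percentage: 0.00228 × 100 = 0.228%

0.228%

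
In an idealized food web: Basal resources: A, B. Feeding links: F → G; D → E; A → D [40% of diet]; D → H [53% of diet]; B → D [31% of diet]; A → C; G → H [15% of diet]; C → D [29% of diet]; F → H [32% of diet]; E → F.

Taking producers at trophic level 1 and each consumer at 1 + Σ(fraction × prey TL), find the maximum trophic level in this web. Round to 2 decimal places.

C: 1 + 1 = 2
D: 1 + (0.31×1 + 0.29×2 + 0.4×1) = 2.29
E: 1 + 2.29 = 3.29
F: 1 + 3.29 = 4.29
G: 1 + 4.29 = 5.29
H: 1 + (0.53×2.29 + 0.32×4.29 + 0.15×5.29) = 4.38

5.29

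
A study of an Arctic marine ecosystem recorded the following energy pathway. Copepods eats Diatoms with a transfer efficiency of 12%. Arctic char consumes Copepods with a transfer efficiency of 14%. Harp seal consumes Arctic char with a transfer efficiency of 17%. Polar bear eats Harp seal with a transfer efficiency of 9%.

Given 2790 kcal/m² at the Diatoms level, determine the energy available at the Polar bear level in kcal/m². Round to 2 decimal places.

0.72 kcal/m²

Copepods: 2790 × 0.12 = 334.8 kcal/m²
Arctic char: 334.8 × 0.14 = 46.872 kcal/m²
Harp seal: 46.872 × 0.17 = 7.96824 kcal/m²
Polar bear: 7.96824 × 0.09 = 0.7171416 kcal/m²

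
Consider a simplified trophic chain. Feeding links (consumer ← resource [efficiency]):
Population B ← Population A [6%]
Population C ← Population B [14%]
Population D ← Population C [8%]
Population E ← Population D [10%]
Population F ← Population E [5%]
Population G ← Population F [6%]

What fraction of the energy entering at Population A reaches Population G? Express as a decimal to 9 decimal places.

Product of link efficiencies: 0.06 × 0.14 × 0.08 × 0.1 × 0.05 × 0.06 = 0.0000002016

0.000000202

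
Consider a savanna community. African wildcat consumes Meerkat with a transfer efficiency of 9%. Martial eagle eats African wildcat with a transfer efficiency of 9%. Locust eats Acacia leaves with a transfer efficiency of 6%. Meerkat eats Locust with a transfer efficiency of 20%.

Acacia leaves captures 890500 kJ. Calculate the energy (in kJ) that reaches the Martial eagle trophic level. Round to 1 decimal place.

Locust: 890500 × 0.06 = 53430 kJ
Meerkat: 53430 × 0.2 = 10686 kJ
African wildcat: 10686 × 0.09 = 961.74 kJ
Martial eagle: 961.74 × 0.09 = 86.5566 kJ

86.6 kJ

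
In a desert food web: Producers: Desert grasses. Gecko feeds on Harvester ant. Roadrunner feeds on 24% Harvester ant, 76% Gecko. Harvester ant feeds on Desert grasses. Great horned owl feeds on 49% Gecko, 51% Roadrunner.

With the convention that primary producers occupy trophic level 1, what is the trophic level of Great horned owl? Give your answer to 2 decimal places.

4.39

Harvester ant: 1 + 1 = 2
Gecko: 1 + 2 = 3
Roadrunner: 1 + (0.24×2 + 0.76×3) = 3.76
Great horned owl: 1 + (0.49×3 + 0.51×3.76) = 4.3876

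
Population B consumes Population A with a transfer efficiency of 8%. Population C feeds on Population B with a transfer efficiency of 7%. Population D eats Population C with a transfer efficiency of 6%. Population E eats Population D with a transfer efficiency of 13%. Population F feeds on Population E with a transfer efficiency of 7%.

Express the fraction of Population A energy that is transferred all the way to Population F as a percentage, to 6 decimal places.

Product of link efficiencies: 0.08 × 0.07 × 0.06 × 0.13 × 0.07 = 0.0000030576
As a percentage: 0.0000030576 × 100 = 0.000306%

0.000306%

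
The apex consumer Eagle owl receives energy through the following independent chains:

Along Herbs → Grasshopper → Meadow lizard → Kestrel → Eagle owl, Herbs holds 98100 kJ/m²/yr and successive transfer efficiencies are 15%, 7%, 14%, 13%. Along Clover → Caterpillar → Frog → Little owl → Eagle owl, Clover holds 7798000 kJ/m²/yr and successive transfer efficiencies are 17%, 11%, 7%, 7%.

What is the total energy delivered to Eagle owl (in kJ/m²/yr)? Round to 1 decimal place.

Via Herbs: 98100 × 0.15 × 0.07 × 0.14 × 0.13 = 18.74691 kJ/m²/yr
Via Clover: 7798000 × 0.17 × 0.11 × 0.07 × 0.07 = 714.53074 kJ/m²/yr
Total at Eagle owl: 18.74691 + 714.53074 = 733.27765 kJ/m²/yr

733.3 kJ/m²/yr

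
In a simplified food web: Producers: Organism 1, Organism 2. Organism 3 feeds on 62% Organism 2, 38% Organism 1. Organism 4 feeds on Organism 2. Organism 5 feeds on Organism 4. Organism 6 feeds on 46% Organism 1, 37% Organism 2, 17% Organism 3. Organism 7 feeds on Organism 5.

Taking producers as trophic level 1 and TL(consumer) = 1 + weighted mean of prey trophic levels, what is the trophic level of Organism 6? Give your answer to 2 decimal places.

Organism 3: 1 + (0.62×1 + 0.38×1) = 2
Organism 4: 1 + 1 = 2
Organism 5: 1 + 2 = 3
Organism 6: 1 + (0.46×1 + 0.37×1 + 0.17×2) = 2.17
Organism 7: 1 + 3 = 4

2.17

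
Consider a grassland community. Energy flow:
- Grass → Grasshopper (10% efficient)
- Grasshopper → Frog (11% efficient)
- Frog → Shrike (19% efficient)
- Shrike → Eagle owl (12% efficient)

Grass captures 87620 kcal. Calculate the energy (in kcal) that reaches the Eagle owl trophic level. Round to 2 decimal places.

Grasshopper: 87620 × 0.1 = 8762 kcal
Frog: 8762 × 0.11 = 963.82 kcal
Shrike: 963.82 × 0.19 = 183.1258 kcal
Eagle owl: 183.1258 × 0.12 = 21.975096 kcal

21.98 kcal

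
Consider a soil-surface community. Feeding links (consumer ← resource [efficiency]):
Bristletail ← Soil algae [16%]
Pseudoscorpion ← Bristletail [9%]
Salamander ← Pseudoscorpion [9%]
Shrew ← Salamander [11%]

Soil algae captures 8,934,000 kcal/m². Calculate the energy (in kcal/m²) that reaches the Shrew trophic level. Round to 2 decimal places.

Bristletail: 8934000 × 0.16 = 1429440 kcal/m²
Pseudoscorpion: 1429440 × 0.09 = 128649.6 kcal/m²
Salamander: 128649.6 × 0.09 = 11578.464 kcal/m²
Shrew: 11578.464 × 0.11 = 1273.63104 kcal/m²

1273.63 kcal/m²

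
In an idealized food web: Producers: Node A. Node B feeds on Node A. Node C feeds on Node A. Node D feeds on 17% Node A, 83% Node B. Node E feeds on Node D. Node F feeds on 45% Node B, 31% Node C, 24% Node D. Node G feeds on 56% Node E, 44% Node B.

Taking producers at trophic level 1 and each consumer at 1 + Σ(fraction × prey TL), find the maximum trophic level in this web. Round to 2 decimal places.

Node B: 1 + 1 = 2
Node C: 1 + 1 = 2
Node D: 1 + (0.17×1 + 0.83×2) = 2.83
Node E: 1 + 2.83 = 3.83
Node F: 1 + (0.45×2 + 0.31×2 + 0.24×2.83) = 3.1992
Node G: 1 + (0.56×3.83 + 0.44×2) = 4.0248

4.02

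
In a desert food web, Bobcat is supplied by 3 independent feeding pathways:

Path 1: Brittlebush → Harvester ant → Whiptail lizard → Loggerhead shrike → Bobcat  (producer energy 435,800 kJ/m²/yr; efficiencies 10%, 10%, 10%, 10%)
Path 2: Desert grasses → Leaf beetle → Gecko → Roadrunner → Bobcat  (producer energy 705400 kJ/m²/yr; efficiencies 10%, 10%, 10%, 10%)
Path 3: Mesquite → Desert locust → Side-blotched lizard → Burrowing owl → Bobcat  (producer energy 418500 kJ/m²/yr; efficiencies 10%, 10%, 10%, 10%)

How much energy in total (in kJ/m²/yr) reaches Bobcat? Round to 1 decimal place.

156.0 kJ/m²/yr

Path 1: 435800 × 0.1 × 0.1 × 0.1 × 0.1 = 43.58 kJ/m²/yr
Path 2: 705400 × 0.1 × 0.1 × 0.1 × 0.1 = 70.54 kJ/m²/yr
Path 3: 418500 × 0.1 × 0.1 × 0.1 × 0.1 = 41.85 kJ/m²/yr
Total at Bobcat: 43.58 + 70.54 + 41.85 = 155.97 kJ/m²/yr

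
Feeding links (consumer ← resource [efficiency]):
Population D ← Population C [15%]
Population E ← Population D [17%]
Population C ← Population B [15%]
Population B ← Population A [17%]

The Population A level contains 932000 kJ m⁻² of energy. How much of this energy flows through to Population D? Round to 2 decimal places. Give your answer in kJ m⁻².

3564.90 kJ m⁻²

Population B: 932000 × 0.17 = 158440 kJ m⁻²
Population C: 158440 × 0.15 = 23766 kJ m⁻²
Population D: 23766 × 0.15 = 3564.9 kJ m⁻²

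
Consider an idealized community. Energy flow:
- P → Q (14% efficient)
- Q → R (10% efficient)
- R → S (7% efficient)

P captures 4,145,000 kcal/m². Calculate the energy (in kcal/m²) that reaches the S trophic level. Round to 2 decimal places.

Q: 4145000 × 0.14 = 580300 kcal/m²
R: 580300 × 0.1 = 58030 kcal/m²
S: 58030 × 0.07 = 4062.1 kcal/m²

4062.10 kcal/m²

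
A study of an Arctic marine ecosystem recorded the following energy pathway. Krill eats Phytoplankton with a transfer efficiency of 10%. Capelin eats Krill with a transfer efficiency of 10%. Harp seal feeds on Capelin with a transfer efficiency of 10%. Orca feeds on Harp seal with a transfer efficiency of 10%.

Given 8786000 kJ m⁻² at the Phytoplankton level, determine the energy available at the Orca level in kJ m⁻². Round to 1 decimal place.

878.6 kJ m⁻²

Krill: 8786000 × 0.1 = 878600 kJ m⁻²
Capelin: 878600 × 0.1 = 87860 kJ m⁻²
Harp seal: 87860 × 0.1 = 8786 kJ m⁻²
Orca: 8786 × 0.1 = 878.6 kJ m⁻²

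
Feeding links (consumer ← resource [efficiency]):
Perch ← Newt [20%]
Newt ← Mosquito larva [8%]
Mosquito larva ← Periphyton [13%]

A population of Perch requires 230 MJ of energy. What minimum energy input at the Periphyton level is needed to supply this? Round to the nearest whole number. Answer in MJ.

110577 MJ

Cumulative transfer efficiency: 0.13 × 0.08 × 0.2 = 0.00208
Periphyton energy = 230 / 0.00208 = 110577 MJ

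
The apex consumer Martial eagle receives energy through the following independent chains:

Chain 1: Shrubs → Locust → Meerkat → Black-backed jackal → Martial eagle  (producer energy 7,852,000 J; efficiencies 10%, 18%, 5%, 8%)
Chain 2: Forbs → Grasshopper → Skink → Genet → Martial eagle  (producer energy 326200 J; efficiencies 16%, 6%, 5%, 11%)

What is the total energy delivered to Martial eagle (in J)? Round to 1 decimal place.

582.6 J

Chain 1: 7852000 × 0.1 × 0.18 × 0.05 × 0.08 = 565.344 J
Chain 2: 326200 × 0.16 × 0.06 × 0.05 × 0.11 = 17.22336 J
Total at Martial eagle: 565.344 + 17.22336 = 582.56736 J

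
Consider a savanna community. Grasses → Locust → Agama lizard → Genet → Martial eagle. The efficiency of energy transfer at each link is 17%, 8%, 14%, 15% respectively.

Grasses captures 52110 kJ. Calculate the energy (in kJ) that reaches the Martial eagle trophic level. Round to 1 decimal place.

Locust: 52110 × 0.17 = 8858.7 kJ
Agama lizard: 8858.7 × 0.08 = 708.696 kJ
Genet: 708.696 × 0.14 = 99.21744 kJ
Martial eagle: 99.21744 × 0.15 = 14.882616 kJ

14.9 kJ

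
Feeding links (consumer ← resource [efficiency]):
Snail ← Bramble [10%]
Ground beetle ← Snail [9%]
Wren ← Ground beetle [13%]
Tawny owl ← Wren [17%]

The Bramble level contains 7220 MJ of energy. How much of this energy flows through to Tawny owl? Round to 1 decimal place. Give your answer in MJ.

1.4 MJ

Snail: 7220 × 0.1 = 722 MJ
Ground beetle: 722 × 0.09 = 64.98 MJ
Wren: 64.98 × 0.13 = 8.4474 MJ
Tawny owl: 8.4474 × 0.17 = 1.436058 MJ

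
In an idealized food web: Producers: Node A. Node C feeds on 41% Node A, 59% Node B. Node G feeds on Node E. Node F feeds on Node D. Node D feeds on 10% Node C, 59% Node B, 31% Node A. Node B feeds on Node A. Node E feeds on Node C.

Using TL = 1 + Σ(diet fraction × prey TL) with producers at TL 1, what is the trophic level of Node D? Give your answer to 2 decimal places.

Node B: 1 + 1 = 2
Node C: 1 + (0.41×1 + 0.59×2) = 2.59
Node D: 1 + (0.1×2.59 + 0.59×2 + 0.31×1) = 2.749
Node E: 1 + 2.59 = 3.59
Node F: 1 + 2.749 = 3.749
Node G: 1 + 3.59 = 4.59

2.75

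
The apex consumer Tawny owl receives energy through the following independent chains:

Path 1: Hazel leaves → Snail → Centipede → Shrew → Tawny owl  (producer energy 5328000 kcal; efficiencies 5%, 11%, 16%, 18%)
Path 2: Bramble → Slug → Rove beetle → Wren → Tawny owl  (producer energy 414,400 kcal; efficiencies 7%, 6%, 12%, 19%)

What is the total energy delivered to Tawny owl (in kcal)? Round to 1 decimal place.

883.6 kcal

Path 1: 5328000 × 0.05 × 0.11 × 0.16 × 0.18 = 843.9552 kcal
Path 2: 414400 × 0.07 × 0.06 × 0.12 × 0.19 = 39.682944 kcal
Total at Tawny owl: 843.9552 + 39.682944 = 883.638144 kcal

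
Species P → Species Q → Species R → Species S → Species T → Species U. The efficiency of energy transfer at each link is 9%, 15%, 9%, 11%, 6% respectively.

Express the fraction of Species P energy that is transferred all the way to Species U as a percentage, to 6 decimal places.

Product of link efficiencies: 0.09 × 0.15 × 0.09 × 0.11 × 0.06 = 0.000008019
As a percentage: 0.000008019 × 100 = 0.000802%

0.000802%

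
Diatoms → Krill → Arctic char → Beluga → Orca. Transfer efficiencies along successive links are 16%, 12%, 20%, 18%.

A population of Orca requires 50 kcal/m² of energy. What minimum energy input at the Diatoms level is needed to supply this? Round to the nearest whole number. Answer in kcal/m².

Cumulative transfer efficiency: 0.16 × 0.12 × 0.2 × 0.18 = 0.0006912
Diatoms energy = 50 / 0.0006912 = 72338 kcal/m²

72338 kcal/m²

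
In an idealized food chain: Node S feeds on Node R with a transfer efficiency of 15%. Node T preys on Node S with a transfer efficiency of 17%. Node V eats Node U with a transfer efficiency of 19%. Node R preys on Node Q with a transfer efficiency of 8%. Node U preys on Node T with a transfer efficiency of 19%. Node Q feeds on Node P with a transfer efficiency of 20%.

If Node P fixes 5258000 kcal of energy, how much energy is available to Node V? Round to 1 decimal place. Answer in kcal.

Node Q: 5258000 × 0.2 = 1051600 kcal
Node R: 1051600 × 0.08 = 84128 kcal
Node S: 84128 × 0.15 = 12619.2 kcal
Node T: 12619.2 × 0.17 = 2145.264 kcal
Node U: 2145.264 × 0.19 = 407.60016 kcal
Node V: 407.60016 × 0.19 = 77.4440304 kcal

77.4 kcal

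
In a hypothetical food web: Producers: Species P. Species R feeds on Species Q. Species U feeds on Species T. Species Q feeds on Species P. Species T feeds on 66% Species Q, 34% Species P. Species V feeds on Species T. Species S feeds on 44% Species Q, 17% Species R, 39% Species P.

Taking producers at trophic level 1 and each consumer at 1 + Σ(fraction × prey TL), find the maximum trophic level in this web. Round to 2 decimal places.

Species Q: 1 + 1 = 2
Species R: 1 + 2 = 3
Species S: 1 + (0.44×2 + 0.17×3 + 0.39×1) = 2.78
Species T: 1 + (0.66×2 + 0.34×1) = 2.66
Species U: 1 + 2.66 = 3.66
Species V: 1 + 2.66 = 3.66

3.66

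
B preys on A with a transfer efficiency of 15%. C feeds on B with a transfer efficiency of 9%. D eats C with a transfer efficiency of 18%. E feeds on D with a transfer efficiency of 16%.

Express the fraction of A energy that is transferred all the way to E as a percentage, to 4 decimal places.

0.0389%

Product of link efficiencies: 0.15 × 0.09 × 0.18 × 0.16 = 0.0003888
As a percentage: 0.0003888 × 100 = 0.0389%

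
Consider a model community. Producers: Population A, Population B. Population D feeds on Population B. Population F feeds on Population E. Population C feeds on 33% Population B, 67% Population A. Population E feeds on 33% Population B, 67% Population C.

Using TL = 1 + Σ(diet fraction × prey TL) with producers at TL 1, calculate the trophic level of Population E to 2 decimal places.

Population C: 1 + (0.33×1 + 0.67×1) = 2
Population D: 1 + 1 = 2
Population E: 1 + (0.33×1 + 0.67×2) = 2.67
Population F: 1 + 2.67 = 3.67

2.67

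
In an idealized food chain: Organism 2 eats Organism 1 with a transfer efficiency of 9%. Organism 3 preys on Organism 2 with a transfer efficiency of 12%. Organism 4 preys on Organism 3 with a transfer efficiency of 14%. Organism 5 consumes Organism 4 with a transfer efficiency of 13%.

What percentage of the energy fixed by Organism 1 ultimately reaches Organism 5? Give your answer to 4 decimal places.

Product of link efficiencies: 0.09 × 0.12 × 0.14 × 0.13 = 0.00019656
As a percentage: 0.00019656 × 100 = 0.0197%

0.0197%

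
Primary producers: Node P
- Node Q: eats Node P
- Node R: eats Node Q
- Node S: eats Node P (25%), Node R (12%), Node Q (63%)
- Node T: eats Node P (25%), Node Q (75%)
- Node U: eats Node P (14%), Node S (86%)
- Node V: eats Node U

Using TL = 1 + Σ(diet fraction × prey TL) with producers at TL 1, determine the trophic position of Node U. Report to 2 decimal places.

3.61

Node Q: 1 + 1 = 2
Node R: 1 + 2 = 3
Node S: 1 + (0.25×1 + 0.12×3 + 0.63×2) = 2.87
Node T: 1 + (0.25×1 + 0.75×2) = 2.75
Node U: 1 + (0.14×1 + 0.86×2.87) = 3.6082
Node V: 1 + 3.6082 = 4.6082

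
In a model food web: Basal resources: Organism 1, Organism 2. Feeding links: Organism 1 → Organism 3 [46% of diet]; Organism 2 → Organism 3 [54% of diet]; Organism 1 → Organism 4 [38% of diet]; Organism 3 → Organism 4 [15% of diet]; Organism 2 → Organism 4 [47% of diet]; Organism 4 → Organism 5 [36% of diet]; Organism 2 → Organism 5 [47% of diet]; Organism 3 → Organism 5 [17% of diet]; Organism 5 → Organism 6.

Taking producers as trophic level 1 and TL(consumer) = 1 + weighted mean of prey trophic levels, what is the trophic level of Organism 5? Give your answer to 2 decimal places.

2.58

Organism 3: 1 + (0.46×1 + 0.54×1) = 2
Organism 4: 1 + (0.38×1 + 0.15×2 + 0.47×1) = 2.15
Organism 5: 1 + (0.36×2.15 + 0.47×1 + 0.17×2) = 2.584
Organism 6: 1 + 2.584 = 3.584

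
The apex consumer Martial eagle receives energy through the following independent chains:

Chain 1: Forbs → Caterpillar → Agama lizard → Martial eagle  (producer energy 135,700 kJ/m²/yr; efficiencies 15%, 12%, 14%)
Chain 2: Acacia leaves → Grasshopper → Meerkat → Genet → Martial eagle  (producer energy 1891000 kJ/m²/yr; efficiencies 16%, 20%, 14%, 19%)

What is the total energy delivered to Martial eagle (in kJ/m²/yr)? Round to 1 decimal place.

Chain 1: 135700 × 0.15 × 0.12 × 0.14 = 341.964 kJ/m²/yr
Chain 2: 1891000 × 0.16 × 0.2 × 0.14 × 0.19 = 1609.6192 kJ/m²/yr
Total at Martial eagle: 341.964 + 1609.6192 = 1951.5832 kJ/m²/yr

1951.6 kJ/m²/yr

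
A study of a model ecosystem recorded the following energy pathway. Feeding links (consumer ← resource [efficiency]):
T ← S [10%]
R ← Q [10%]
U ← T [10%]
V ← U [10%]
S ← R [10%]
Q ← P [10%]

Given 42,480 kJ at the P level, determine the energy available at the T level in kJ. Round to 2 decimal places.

Q: 42480 × 0.1 = 4248 kJ
R: 4248 × 0.1 = 424.8 kJ
S: 424.8 × 0.1 = 42.48 kJ
T: 42.48 × 0.1 = 4.248 kJ

4.25 kJ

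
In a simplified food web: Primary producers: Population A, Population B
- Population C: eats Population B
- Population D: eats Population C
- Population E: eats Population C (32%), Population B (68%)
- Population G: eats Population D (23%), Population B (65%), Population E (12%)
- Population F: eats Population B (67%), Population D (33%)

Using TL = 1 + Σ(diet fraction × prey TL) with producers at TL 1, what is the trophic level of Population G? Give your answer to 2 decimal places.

Population C: 1 + 1 = 2
Population D: 1 + 2 = 3
Population E: 1 + (0.32×2 + 0.68×1) = 2.32
Population F: 1 + (0.67×1 + 0.33×3) = 2.66
Population G: 1 + (0.23×3 + 0.65×1 + 0.12×2.32) = 2.6184

2.62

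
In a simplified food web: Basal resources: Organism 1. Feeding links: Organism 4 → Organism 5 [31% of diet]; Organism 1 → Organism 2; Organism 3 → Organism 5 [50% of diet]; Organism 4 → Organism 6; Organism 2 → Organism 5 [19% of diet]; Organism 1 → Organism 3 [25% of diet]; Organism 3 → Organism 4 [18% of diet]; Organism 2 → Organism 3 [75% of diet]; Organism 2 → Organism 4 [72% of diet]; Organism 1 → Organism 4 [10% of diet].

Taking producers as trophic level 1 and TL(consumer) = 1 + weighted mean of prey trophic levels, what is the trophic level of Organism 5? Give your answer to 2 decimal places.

Organism 2: 1 + 1 = 2
Organism 3: 1 + (0.75×2 + 0.25×1) = 2.75
Organism 4: 1 + (0.1×1 + 0.72×2 + 0.18×2.75) = 3.035
Organism 5: 1 + (0.5×2.75 + 0.19×2 + 0.31×3.035) = 3.69585
Organism 6: 1 + 3.035 = 4.035

3.70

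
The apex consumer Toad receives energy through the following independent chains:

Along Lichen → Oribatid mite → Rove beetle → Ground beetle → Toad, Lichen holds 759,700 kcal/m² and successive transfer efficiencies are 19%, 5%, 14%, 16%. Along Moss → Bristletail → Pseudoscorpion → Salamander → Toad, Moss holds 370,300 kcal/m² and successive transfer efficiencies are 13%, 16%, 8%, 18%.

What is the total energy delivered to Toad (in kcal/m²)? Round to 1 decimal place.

272.6 kcal/m²

Via Lichen: 759700 × 0.19 × 0.05 × 0.14 × 0.16 = 161.66416 kcal/m²
Via Moss: 370300 × 0.13 × 0.16 × 0.08 × 0.18 = 110.912256 kcal/m²
Total at Toad: 161.66416 + 110.912256 = 272.576416 kcal/m²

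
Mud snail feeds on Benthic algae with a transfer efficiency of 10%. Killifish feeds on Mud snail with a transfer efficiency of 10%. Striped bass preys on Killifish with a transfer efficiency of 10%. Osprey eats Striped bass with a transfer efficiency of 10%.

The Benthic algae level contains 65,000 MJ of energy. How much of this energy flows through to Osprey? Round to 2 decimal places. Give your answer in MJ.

Mud snail: 65000 × 0.1 = 6500 MJ
Killifish: 6500 × 0.1 = 650 MJ
Striped bass: 650 × 0.1 = 65 MJ
Osprey: 65 × 0.1 = 6.5 MJ

6.50 MJ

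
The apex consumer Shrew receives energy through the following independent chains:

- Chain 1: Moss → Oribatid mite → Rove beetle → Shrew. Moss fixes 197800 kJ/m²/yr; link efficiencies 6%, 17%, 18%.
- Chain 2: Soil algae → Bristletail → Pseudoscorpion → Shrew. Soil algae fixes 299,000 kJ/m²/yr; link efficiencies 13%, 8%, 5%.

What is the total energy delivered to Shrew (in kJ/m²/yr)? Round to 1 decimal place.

518.6 kJ/m²/yr

Chain 1: 197800 × 0.06 × 0.17 × 0.18 = 363.1608 kJ/m²/yr
Chain 2: 299000 × 0.13 × 0.08 × 0.05 = 155.48 kJ/m²/yr
Total at Shrew: 363.1608 + 155.48 = 518.6408 kJ/m²/yr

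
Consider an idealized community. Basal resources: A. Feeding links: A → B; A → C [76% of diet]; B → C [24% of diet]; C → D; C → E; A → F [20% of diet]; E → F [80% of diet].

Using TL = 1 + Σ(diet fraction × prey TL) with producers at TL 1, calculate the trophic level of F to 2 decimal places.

3.79

B: 1 + 1 = 2
C: 1 + (0.76×1 + 0.24×2) = 2.24
D: 1 + 2.24 = 3.24
E: 1 + 2.24 = 3.24
F: 1 + (0.2×1 + 0.8×3.24) = 3.792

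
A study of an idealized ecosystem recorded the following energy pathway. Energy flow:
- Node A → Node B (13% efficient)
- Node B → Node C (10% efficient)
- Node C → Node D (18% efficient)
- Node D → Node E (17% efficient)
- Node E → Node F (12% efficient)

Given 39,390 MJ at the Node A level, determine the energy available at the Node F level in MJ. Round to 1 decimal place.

1.9 MJ

Node B: 39390 × 0.13 = 5120.7 MJ
Node C: 5120.7 × 0.1 = 512.07 MJ
Node D: 512.07 × 0.18 = 92.1726 MJ
Node E: 92.1726 × 0.17 = 15.669342 MJ
Node F: 15.669342 × 0.12 = 1.88032104 MJ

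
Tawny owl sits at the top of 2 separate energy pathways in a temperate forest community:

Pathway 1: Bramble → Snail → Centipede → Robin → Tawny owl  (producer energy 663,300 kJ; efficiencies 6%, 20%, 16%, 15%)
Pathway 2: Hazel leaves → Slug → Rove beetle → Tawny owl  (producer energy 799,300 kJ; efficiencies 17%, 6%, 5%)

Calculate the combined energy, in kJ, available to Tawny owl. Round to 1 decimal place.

Pathway 1: 663300 × 0.06 × 0.2 × 0.16 × 0.15 = 191.0304 kJ
Pathway 2: 799300 × 0.17 × 0.06 × 0.05 = 407.643 kJ
Total at Tawny owl: 191.0304 + 407.643 = 598.6734 kJ

598.7 kJ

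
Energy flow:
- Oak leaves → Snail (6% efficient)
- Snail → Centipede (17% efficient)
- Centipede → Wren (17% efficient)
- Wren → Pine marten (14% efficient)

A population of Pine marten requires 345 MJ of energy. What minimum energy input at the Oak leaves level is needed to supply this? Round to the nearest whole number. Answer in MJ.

Cumulative transfer efficiency: 0.06 × 0.17 × 0.17 × 0.14 = 0.00024276
Oak leaves energy = 345 / 0.00024276 = 1421157 MJ

1421157 MJ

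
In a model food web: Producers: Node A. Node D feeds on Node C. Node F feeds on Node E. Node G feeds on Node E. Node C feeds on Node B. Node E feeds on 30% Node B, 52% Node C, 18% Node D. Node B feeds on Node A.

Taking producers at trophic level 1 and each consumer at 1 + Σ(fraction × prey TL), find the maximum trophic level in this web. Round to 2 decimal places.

Node B: 1 + 1 = 2
Node C: 1 + 2 = 3
Node D: 1 + 3 = 4
Node E: 1 + (0.3×2 + 0.52×3 + 0.18×4) = 3.88
Node F: 1 + 3.88 = 4.88
Node G: 1 + 3.88 = 4.88

4.88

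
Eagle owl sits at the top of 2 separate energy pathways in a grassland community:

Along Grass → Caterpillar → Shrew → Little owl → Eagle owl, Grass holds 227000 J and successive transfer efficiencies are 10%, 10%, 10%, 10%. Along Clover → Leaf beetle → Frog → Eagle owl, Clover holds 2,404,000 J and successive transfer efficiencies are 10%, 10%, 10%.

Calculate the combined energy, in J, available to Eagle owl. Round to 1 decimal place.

2426.7 J

Via Grass: 227000 × 0.1 × 0.1 × 0.1 × 0.1 = 22.7 J
Via Clover: 2404000 × 0.1 × 0.1 × 0.1 = 2404 J
Total at Eagle owl: 22.7 + 2404 = 2426.7 J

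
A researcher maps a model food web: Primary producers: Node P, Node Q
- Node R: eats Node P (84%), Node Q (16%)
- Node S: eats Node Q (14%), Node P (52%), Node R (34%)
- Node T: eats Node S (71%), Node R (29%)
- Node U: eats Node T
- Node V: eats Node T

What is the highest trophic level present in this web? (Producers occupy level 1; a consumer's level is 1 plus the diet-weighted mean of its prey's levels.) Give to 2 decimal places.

4.24

Node R: 1 + (0.84×1 + 0.16×1) = 2
Node S: 1 + (0.14×1 + 0.52×1 + 0.34×2) = 2.34
Node T: 1 + (0.71×2.34 + 0.29×2) = 3.2414
Node U: 1 + 3.2414 = 4.2414
Node V: 1 + 3.2414 = 4.2414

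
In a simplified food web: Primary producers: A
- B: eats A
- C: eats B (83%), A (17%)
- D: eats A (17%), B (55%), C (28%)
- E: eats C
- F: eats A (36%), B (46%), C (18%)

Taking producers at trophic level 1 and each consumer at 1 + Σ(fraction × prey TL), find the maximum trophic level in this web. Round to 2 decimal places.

B: 1 + 1 = 2
C: 1 + (0.83×2 + 0.17×1) = 2.83
D: 1 + (0.17×1 + 0.55×2 + 0.28×2.83) = 3.0624
E: 1 + 2.83 = 3.83
F: 1 + (0.36×1 + 0.46×2 + 0.18×2.83) = 2.7894

3.83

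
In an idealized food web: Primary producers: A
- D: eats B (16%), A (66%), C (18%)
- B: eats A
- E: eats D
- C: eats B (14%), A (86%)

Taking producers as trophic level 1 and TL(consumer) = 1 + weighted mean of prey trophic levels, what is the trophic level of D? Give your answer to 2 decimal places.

B: 1 + 1 = 2
C: 1 + (0.14×2 + 0.86×1) = 2.14
D: 1 + (0.16×2 + 0.66×1 + 0.18×2.14) = 2.3652
E: 1 + 2.3652 = 3.3652

2.37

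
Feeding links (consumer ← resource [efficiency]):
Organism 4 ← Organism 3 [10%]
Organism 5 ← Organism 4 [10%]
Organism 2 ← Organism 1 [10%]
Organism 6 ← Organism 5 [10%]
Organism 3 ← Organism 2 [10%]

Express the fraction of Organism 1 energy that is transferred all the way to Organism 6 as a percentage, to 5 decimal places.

0.00100%

Product of link efficiencies: 0.1 × 0.1 × 0.1 × 0.1 × 0.1 = 0.00001
As a percentage: 0.00001 × 100 = 0.00100%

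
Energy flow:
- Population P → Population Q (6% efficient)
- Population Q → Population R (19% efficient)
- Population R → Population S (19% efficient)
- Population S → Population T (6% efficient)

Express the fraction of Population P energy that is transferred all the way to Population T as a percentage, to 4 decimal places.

0.0130%

Product of link efficiencies: 0.06 × 0.19 × 0.19 × 0.06 = 0.00012996
As a percentage: 0.00012996 × 100 = 0.0130%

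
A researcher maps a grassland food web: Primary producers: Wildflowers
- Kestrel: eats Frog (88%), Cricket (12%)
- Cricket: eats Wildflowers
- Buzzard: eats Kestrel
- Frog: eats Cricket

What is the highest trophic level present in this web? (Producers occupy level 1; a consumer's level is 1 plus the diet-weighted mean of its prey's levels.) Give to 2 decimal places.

Cricket: 1 + 1 = 2
Frog: 1 + 2 = 3
Kestrel: 1 + (0.88×3 + 0.12×2) = 3.88
Buzzard: 1 + 3.88 = 4.88

4.88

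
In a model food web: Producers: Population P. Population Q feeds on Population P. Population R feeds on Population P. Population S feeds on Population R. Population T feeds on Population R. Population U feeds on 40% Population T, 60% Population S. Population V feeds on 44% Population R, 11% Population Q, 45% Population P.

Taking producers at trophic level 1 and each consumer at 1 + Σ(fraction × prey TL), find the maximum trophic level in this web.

Population Q: 1 + 1 = 2
Population R: 1 + 1 = 2
Population S: 1 + 2 = 3
Population T: 1 + 2 = 3
Population U: 1 + (0.4×3 + 0.6×3) = 4
Population V: 1 + (0.44×2 + 0.11×2 + 0.45×1) = 2.55

4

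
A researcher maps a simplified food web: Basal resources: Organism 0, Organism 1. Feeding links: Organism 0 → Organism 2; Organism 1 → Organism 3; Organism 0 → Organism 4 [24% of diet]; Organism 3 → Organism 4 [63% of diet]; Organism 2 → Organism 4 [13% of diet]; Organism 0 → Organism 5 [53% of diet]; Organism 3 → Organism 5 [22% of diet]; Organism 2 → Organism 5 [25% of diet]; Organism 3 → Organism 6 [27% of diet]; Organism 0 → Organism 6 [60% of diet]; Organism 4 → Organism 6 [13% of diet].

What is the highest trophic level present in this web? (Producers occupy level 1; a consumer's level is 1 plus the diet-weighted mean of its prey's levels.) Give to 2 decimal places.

2.76

Organism 2: 1 + 1 = 2
Organism 3: 1 + 1 = 2
Organism 4: 1 + (0.24×1 + 0.63×2 + 0.13×2) = 2.76
Organism 5: 1 + (0.53×1 + 0.22×2 + 0.25×2) = 2.47
Organism 6: 1 + (0.27×2 + 0.6×1 + 0.13×2.76) = 2.4988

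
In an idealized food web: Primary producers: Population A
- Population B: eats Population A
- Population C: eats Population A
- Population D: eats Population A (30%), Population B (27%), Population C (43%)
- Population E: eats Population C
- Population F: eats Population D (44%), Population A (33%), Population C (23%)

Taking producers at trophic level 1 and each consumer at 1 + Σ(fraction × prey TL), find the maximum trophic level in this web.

Population B: 1 + 1 = 2
Population C: 1 + 1 = 2
Population D: 1 + (0.3×1 + 0.27×2 + 0.43×2) = 2.7
Population E: 1 + 2 = 3
Population F: 1 + (0.44×2.7 + 0.33×1 + 0.23×2) = 2.978

3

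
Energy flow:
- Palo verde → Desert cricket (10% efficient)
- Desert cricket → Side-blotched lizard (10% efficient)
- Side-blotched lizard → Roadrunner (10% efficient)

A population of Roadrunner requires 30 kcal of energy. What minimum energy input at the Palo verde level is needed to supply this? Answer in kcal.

Cumulative transfer efficiency: 0.1 × 0.1 × 0.1 = 0.001
Palo verde energy = 30 / 0.001 = 30000 kcal

30000 kcal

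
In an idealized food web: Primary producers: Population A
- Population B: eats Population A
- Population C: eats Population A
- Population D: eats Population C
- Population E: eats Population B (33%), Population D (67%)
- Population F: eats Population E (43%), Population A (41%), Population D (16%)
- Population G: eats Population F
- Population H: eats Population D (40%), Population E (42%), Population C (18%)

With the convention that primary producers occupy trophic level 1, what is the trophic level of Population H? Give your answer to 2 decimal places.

4.10

Population B: 1 + 1 = 2
Population C: 1 + 1 = 2
Population D: 1 + 2 = 3
Population E: 1 + (0.33×2 + 0.67×3) = 3.67
Population F: 1 + (0.43×3.67 + 0.41×1 + 0.16×3) = 3.4681
Population G: 1 + 3.4681 = 4.4681
Population H: 1 + (0.4×3 + 0.42×3.67 + 0.18×2) = 4.1014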